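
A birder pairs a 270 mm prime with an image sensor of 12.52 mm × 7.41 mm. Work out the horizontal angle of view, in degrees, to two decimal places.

2.66°

Angle of view α = 2·arctan(w/2f) with w = 12.52 mm and f = 270 mm.
w/2f = 0.02319; arctan(0.02319) ≈ 1.3282°, so α ≈ 2.6564°.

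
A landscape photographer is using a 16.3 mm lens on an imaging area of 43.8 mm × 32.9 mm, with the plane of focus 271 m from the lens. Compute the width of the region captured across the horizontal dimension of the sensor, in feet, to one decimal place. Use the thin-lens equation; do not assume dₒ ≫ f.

2389.0 ft

dₒ: 271 m = 271000 mm.
Similar triangles through the lens centre give W/dₒ = w/dᵢ; with 1/f = 1/dₒ + 1/dᵢ this gives W = w·(dₒ − f)/f.
W = 43.8 mm × (271000 − 16.3) / 16.3 = 43.8 × 16624.7669 ≈ 728164.789 mm = 728164.789/304.8 ft = 2388.99 ft.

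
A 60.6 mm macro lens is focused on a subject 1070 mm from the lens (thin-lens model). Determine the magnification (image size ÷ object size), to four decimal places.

0.0600×

Thin lens: 1/f = 1/dₒ + 1/dᵢ → 1/dᵢ = 1/60.6 − 1/1070 = 0.0155671 mm⁻¹, so dᵢ ≈ 64.2382 mm.
Magnification m = dᵢ/dₒ = 64.2382/1070 ≈ 0.06004.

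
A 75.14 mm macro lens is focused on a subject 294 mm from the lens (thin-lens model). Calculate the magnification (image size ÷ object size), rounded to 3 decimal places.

Thin lens: 1/f = 1/dₒ + 1/dᵢ → 1/dᵢ = 1/75.14 − 1/294 = 0.0099071 mm⁻¹, so dᵢ ≈ 100.9374 mm.
Magnification m = dᵢ/dₒ = 100.9374/294 ≈ 0.34332.

0.343×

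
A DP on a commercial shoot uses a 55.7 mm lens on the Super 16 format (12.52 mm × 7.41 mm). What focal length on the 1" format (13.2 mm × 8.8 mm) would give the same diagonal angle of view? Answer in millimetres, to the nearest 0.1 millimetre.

Sensor diagonal = √(12.52² + 7.41²) = √211.6585 ≈ 14.5485 mm.
Sensor diagonal = √(13.2² + 8.8²) = √251.6800 ≈ 15.8644 mm.
Equal angle of view means equal diagonal/f ratio, so f₂ = f₁ · (diagonal₂/diagonal₁) = 55.7 × 15.8644/14.5485.
f₂ = 55.7 × 1.09045 ≈ 60.738 mm.

60.7 mm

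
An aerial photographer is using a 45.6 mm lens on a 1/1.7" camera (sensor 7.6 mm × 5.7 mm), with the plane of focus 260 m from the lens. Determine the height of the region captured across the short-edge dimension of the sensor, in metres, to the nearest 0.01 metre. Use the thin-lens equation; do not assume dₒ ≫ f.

dₒ: 260 m = 260000 mm.
Similar triangles through the lens centre give W/dₒ = h/dᵢ; with 1/f = 1/dₒ + 1/dᵢ this gives W = h·(dₒ − f)/f.
W = 5.7 mm × (260000 − 45.6) / 45.6 = 5.7 × 5700.7544 ≈ 32494.300 mm = 32.4943 m.

32.49 m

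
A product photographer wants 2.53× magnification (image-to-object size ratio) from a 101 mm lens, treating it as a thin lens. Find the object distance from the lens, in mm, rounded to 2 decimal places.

With m = dᵢ/dₒ and 1/f = 1/dₒ + 1/dᵢ, substituting dᵢ = m·dₒ gives 1/f = (1 + 1/m)/dₒ, hence dₒ = f·(1 + 1/m).
dₒ = 101 × (1 + 1/2.53) = 101 × 1.39526 ≈ 140.921 mm.

140.92 mm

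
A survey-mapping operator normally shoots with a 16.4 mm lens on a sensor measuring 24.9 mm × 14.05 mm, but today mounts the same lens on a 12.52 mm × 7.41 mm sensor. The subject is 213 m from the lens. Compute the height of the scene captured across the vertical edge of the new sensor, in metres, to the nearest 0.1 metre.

The focal length stays 16.4 mm; the relevant sensor dimension is now h = 7.41 mm. Object distance dₒ = 213 m = 213000 mm.
Thin-lens field height W = h·(dₒ − f)/f = 7.41 × (213000 − 16.4)/16.4 ≈ 96232.224 mm = 96.2322 m.

96.2 m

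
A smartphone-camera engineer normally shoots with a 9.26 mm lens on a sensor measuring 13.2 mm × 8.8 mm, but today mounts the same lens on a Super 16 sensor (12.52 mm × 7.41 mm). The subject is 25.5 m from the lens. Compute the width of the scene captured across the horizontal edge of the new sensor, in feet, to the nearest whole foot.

113 ft

The focal length stays 9.26 mm; the relevant sensor dimension is now w = 12.52 mm. Object distance dₒ = 25.5 m = 25500 mm.
Thin-lens field width W = w·(dₒ − f)/f = 12.52 × (25500 − 9.26)/9.26 ≈ 34464.802 mm = 34464.802/304.8 ft = 113.074 ft.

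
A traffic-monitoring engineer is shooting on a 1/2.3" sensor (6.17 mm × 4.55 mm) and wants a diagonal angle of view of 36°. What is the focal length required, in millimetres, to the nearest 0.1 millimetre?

Sensor diagonal = √(6.17² + 4.55²) = √58.7714 ≈ 7.6663 mm.
From α = 2·arctan(d/2f) we get f = d / (2·tan(α/2)).
With d = 7.6663 mm and α/2 = 18°, tan(α/2) ≈ 0.32492, so f ≈ 7.6663 / 0.64984 ≈ 11.7971 mm.

11.8 mm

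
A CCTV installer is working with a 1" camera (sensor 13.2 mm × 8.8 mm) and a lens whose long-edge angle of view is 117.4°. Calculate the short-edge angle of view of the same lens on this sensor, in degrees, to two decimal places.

95.27°

From the long-edge AOV: f = 13.2 / (2·tan(58.7°)) = 13.2 / 3.28942 ≈ 4.0129 mm.
Short-edge AOV = 2·arctan(8.8 / (2 × 4.0129)) = 2·arctan(1.09647) ≈ 95.2695°.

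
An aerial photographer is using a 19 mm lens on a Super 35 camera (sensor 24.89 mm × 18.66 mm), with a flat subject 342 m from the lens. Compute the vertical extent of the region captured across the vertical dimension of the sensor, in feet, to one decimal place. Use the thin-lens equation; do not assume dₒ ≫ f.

dₒ: 342 m = 342000 mm.
Similar triangles through the lens centre give W/dₒ = h/dᵢ; with 1/f = 1/dₒ + 1/dᵢ this gives W = h·(dₒ − f)/f.
W = 18.66 mm × (342000 − 19) / 19 = 18.66 × 17999.0000 ≈ 335861.340 mm = 335861.340/304.8 ft = 1101.91 ft.

1101.9 ft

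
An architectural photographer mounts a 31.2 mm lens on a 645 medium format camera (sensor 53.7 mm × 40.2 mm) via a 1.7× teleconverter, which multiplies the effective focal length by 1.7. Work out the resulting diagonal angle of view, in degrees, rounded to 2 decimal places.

64.61°

Effective focal length f = 31.2 × 1.7 = 53.04 mm.
Sensor diagonal = √(53.7² + 40.2²) = √4499.7300 ≈ 67.0800 mm.
α = 2·arctan(67.080 / (2 × 53.04)) = 2·arctan(0.63235) ≈ 64.6147°.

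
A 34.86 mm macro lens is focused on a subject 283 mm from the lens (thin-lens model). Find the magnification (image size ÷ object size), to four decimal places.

Thin lens: 1/f = 1/dₒ + 1/dᵢ → 1/dᵢ = 1/34.86 − 1/283 = 0.0251526 mm⁻¹, so dᵢ ≈ 39.7573 mm.
Magnification m = dᵢ/dₒ = 39.7573/283 ≈ 0.14049.

0.1405×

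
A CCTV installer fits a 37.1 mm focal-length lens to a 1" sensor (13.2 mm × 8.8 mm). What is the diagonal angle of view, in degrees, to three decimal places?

24.137°

Sensor diagonal = √(13.2² + 8.8²) = √251.6800 ≈ 15.8644 mm.
Angle of view α = 2·arctan(d/2f) with d = 15.8644 mm and f = 37.1 mm.
d/2f = 0.21381; arctan(0.21381) ≈ 12.0685°, so α ≈ 24.1370°.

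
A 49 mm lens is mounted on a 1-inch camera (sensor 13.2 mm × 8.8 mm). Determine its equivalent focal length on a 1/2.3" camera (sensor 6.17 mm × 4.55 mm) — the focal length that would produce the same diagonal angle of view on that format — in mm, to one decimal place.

Sensor diagonal = √(13.2² + 8.8²) = √251.6800 ≈ 15.8644 mm.
Sensor diagonal = √(6.17² + 4.55²) = √58.7714 ≈ 7.6663 mm.
Equal angle of view means equal diagonal/f ratio, so f₂ = f₁ · (diagonal₂/diagonal₁) = 49 × 7.6663/15.8644.
f₂ = 49 × 0.48324 ≈ 23.679 mm.

23.7 mm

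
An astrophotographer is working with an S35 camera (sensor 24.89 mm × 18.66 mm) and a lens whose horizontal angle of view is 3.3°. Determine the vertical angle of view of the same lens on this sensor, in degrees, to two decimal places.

2.47°

From the horizontal AOV: f = 24.89 / (2·tan(1.65°)) = 24.89 / 0.05761 ≈ 432.0296 mm.
Vertical AOV = 2·arctan(18.66 / (2 × 432.0296)) = 2·arctan(0.02160) ≈ 2.4743°.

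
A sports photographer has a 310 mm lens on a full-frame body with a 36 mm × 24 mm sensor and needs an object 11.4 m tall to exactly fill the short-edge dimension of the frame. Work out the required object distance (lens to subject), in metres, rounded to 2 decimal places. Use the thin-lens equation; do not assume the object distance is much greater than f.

W: 11.4 m = 11400 mm.
Magnification m = h/W = dᵢ/dₒ; combined with 1/f = 1/dₒ + 1/dᵢ this gives dₒ = f·(1 + W/h).
dₒ = 310 mm × (1 + 11400/24) = 310 × 476.0000 ≈ 147560.000 mm = 147.56 m.

147.56 m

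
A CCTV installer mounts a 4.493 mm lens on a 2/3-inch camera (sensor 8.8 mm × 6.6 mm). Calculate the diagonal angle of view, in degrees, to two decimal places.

101.51°

Sensor diagonal = √(8.8² + 6.6²) = √121.0000 ≈ 11.0000 mm.
Angle of view α = 2·arctan(d/2f) with d = 11.0000 mm and f = 4.493 mm.
d/2f = 1.22413; arctan(1.22413) ≈ 50.7543°, so α ≈ 101.5086°.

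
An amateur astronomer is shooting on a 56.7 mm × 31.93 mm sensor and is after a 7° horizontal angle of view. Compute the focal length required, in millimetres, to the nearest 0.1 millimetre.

From α = 2·arctan(w/2f) we get f = w / (2·tan(α/2)).
With w = 56.7 mm and α/2 = 3.5°, tan(α/2) ≈ 0.06116, so f ≈ 56.7 / 0.12233 ≈ 463.5184 mm.

463.5 mm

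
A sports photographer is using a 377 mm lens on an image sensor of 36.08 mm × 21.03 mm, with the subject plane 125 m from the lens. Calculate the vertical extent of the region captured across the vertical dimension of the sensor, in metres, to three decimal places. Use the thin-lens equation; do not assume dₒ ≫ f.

dₒ: 125 m = 125000 mm.
Similar triangles through the lens centre give W/dₒ = h/dᵢ; with 1/f = 1/dₒ + 1/dᵢ this gives W = h·(dₒ − f)/f.
W = 21.03 mm × (125000 − 377) / 377 = 21.03 × 330.5650 ≈ 6951.782 mm = 6.95178 m.

6.952 m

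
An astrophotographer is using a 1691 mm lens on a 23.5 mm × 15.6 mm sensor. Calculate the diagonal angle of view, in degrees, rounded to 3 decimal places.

0.956°

Sensor diagonal = √(23.5² + 15.6²) = √795.6100 ≈ 28.2066 mm.
Angle of view α = 2·arctan(d/2f) with d = 28.2066 mm and f = 1691 mm.
d/2f = 0.00834; arctan(0.00834) ≈ 0.4778°, so α ≈ 0.9557°.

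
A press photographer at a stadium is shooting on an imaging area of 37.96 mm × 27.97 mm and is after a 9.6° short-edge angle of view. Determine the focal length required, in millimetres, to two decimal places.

From α = 2·arctan(h/2f) we get f = h / (2·tan(α/2)).
With h = 27.97 mm and α/2 = 4.8°, tan(α/2) ≈ 0.08397, so f ≈ 27.97 / 0.16794 ≈ 166.5429 mm.

166.54 mm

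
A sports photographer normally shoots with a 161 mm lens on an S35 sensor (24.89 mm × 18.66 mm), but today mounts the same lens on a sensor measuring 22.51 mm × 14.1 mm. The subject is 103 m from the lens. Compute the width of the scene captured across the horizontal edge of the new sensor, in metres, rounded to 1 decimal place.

The focal length stays 161 mm; the relevant sensor dimension is now w = 22.51 mm. Object distance dₒ = 103 m = 103000 mm.
Thin-lens field width W = w·(dₒ − f)/f = 22.51 × (103000 − 161)/161 ≈ 14378.297 mm = 14.3783 m.

14.4 m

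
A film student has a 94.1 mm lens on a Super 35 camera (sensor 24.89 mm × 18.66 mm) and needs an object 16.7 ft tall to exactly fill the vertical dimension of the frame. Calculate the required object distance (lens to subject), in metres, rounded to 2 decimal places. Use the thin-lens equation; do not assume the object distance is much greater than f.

W: 16.7 ft × 304.8 mm/ft = 5090.16 mm.
Magnification m = h/W = dᵢ/dₒ; combined with 1/f = 1/dₒ + 1/dᵢ this gives dₒ = f·(1 + W/h).
dₒ = 94.1 mm × (1 + 5090.16/18.66) = 94.1 × 273.7846 ≈ 25763.127 mm = 25.7631 m.

25.76 m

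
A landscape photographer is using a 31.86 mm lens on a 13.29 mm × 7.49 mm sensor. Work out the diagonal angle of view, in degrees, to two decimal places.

Sensor diagonal = √(13.29² + 7.49²) = √232.7242 ≈ 15.2553 mm.
Angle of view α = 2·arctan(d/2f) with d = 15.2553 mm and f = 31.86 mm.
d/2f = 0.23941; arctan(0.23941) ≈ 13.4638°, so α ≈ 26.9277°.

26.93°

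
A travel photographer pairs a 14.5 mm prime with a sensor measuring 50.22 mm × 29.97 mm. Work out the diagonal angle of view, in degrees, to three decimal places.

Sensor diagonal = √(50.22² + 29.97²) = √3420.2493 ≈ 58.4829 mm.
Angle of view α = 2·arctan(d/2f) with d = 58.4829 mm and f = 14.5 mm.
d/2f = 2.01665; arctan(2.01665) ≈ 63.6245°, so α ≈ 127.2490°.

127.249°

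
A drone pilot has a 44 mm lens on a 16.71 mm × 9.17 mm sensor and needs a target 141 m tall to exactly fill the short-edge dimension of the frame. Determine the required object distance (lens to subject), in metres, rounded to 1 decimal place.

W: 141 m = 141000 mm.
Magnification m = h/W = dᵢ/dₒ; combined with 1/f = 1/dₒ + 1/dᵢ this gives dₒ = f·(1 + W/h).
dₒ = 44 mm × (1 + 141000/9.17) = 44 × 15377.2268 ≈ 676597.980 mm = 676.598 m.

676.6 m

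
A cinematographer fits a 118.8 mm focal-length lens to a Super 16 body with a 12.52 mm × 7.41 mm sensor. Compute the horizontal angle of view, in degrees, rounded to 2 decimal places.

Angle of view α = 2·arctan(w/2f) with w = 12.52 mm and f = 118.8 mm.
w/2f = 0.05269; arctan(0.05269) ≈ 3.0163°, so α ≈ 6.0327°.

6.03°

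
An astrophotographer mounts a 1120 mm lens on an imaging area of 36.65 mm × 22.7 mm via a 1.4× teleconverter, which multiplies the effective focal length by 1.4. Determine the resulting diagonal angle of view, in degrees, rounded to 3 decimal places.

1.575°

Effective focal length f = 1120 × 1.4 = 1568 mm.
Sensor diagonal = √(36.65² + 22.7²) = √1858.5125 ≈ 43.1105 mm.
α = 2·arctan(43.110 / (2 × 1568)) = 2·arctan(0.01375) ≈ 1.5752°.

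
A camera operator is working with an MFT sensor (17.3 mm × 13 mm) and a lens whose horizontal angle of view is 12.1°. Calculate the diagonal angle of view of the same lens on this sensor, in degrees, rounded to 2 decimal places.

From the horizontal AOV: f = 17.3 / (2·tan(6.05°)) = 17.3 / 0.21197 ≈ 81.6141 mm.
Sensor diagonal = √(17.3² + 13²) = √468.2900 ≈ 21.6400 mm.
Diagonal AOV = 2·arctan(21.6400 / (2 × 81.6141)) = 2·arctan(0.13258) ≈ 15.1039°.

15.10°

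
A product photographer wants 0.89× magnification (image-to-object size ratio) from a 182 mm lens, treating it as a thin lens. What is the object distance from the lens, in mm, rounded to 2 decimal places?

With m = dᵢ/dₒ and 1/f = 1/dₒ + 1/dᵢ, substituting dᵢ = m·dₒ gives 1/f = (1 + 1/m)/dₒ, hence dₒ = f·(1 + 1/m).
dₒ = 182 × (1 + 1/0.89) = 182 × 2.12360 ≈ 386.494 mm.

386.49 mm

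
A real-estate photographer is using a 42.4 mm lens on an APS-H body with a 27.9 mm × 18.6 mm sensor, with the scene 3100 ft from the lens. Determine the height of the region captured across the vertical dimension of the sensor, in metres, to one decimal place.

414.5 m

dₒ: 3100 ft × 304.8 mm/ft = 944879.97 mm.
Similar triangles through the lens centre give W/dₒ = h/dᵢ; with 1/f = 1/dₒ + 1/dᵢ this gives W = h·(dₒ − f)/f.
W = 18.6 mm × (944880 − 42.4) / 42.4 = 18.6 × 22283.9049 ≈ 414480.632 mm = 414.481 m.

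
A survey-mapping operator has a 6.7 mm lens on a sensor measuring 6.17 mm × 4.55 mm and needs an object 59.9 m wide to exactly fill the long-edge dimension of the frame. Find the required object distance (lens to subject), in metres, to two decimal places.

W: 59.9 m = 59900 mm.
Magnification m = w/W = dᵢ/dₒ; combined with 1/f = 1/dₒ + 1/dᵢ this gives dₒ = f·(1 + W/w).
dₒ = 6.7 mm × (1 + 59900/6.17) = 6.7 × 9709.2658 ≈ 65052.081 mm = 65.0521 m.

65.05 m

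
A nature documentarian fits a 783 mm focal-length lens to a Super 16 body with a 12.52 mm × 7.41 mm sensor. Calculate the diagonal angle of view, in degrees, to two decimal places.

1.06°

Sensor diagonal = √(12.52² + 7.41²) = √211.6585 ≈ 14.5485 mm.
Angle of view α = 2·arctan(d/2f) with d = 14.5485 mm and f = 783 mm.
d/2f = 0.00929; arctan(0.00929) ≈ 0.5323°, so α ≈ 1.0646°.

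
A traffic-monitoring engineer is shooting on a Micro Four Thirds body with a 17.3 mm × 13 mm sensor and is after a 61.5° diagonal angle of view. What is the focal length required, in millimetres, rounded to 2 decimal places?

18.19 mm

Sensor diagonal = √(17.3² + 13²) = √468.2900 ≈ 21.6400 mm.
From α = 2·arctan(d/2f) we get f = d / (2·tan(α/2)).
With d = 21.6400 mm and α/2 = 30.75°, tan(α/2) ≈ 0.59494, so f ≈ 21.6400 / 1.18987 ≈ 18.1868 mm.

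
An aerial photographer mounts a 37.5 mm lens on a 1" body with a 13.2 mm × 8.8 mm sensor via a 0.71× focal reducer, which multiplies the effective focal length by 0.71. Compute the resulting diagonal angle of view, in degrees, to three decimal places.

Effective focal length f = 37.5 × 0.71 = 26.625 mm.
Sensor diagonal = √(13.2² + 8.8²) = √251.6800 ≈ 15.8644 mm.
α = 2·arctan(15.864 / (2 × 26.625)) = 2·arctan(0.29792) ≈ 33.1801°.

33.180°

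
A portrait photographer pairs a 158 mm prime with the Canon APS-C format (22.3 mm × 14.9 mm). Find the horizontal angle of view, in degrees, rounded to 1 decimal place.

8.1°

Angle of view α = 2·arctan(w/2f) with w = 22.3 mm and f = 158 mm.
w/2f = 0.07057; arctan(0.07057) ≈ 4.0366°, so α ≈ 8.0733°.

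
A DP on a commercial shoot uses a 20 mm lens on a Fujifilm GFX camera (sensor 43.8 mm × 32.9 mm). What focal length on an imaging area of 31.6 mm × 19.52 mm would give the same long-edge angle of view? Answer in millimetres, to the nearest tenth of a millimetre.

Equal angle of view means equal width/f ratio, so f₂ = f₁ · (width₂/width₁) = 20 × 31.6/43.8.
f₂ = 20 × 0.72146 ≈ 14.429 mm.

14.4 mm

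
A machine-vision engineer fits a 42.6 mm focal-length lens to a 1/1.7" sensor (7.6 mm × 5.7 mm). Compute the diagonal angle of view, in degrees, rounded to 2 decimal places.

12.72°

Sensor diagonal = √(7.6² + 5.7²) = √90.2500 ≈ 9.5000 mm.
Angle of view α = 2·arctan(d/2f) with d = 9.5000 mm and f = 42.6 mm.
d/2f = 0.11150; arctan(0.11150) ≈ 6.3623°, so α ≈ 12.7247°.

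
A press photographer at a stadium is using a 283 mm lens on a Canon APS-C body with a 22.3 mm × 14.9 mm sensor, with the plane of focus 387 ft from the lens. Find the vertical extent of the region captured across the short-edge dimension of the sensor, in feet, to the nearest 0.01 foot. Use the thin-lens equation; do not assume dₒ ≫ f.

dₒ: 387 ft × 304.8 mm/ft = 117957.60 mm.
Similar triangles through the lens centre give W/dₒ = h/dᵢ; with 1/f = 1/dₒ + 1/dᵢ this gives W = h·(dₒ − f)/f.
W = 14.9 mm × (117958 − 283) / 283 = 14.9 × 415.8113 ≈ 6195.588 mm = 6195.588/304.8 ft = 20.3267 ft.

20.33 ft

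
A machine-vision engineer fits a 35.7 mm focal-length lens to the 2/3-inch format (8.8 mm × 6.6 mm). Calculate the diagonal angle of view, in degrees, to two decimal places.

17.52°

Sensor diagonal = √(8.8² + 6.6²) = √121.0000 ≈ 11.0000 mm.
Angle of view α = 2·arctan(d/2f) with d = 11.0000 mm and f = 35.7 mm.
d/2f = 0.15406; arctan(0.15406) ≈ 8.7582°, so α ≈ 17.5164°.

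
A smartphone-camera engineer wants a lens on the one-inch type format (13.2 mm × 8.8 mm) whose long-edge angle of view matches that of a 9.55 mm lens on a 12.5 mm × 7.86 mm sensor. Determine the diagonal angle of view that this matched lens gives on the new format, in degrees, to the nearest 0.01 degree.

76.37°

Equal long-edge AOV ⇒ f₂ = f₁ · 13.2/12.5 = 9.55 × 1.05600 ≈ 10.0848 mm.
Sensor diagonal = √(13.2² + 8.8²) = √251.6800 ≈ 15.8644 mm.
Diagonal AOV on the new format = 2·arctan(15.8644 / (2 × 10.0848)) = 2·arctan(0.78655) ≈ 76.3737°.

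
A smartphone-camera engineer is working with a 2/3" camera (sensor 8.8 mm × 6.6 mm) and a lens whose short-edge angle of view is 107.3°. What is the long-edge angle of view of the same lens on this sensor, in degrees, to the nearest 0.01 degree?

From the short-edge AOV: f = 6.6 / (2·tan(53.65°)) = 6.6 / 2.71770 ≈ 2.4285 mm.
Long-edge AOV = 2·arctan(8.8 / (2 × 2.4285)) = 2·arctan(1.81180) ≈ 122.2080°.

122.21°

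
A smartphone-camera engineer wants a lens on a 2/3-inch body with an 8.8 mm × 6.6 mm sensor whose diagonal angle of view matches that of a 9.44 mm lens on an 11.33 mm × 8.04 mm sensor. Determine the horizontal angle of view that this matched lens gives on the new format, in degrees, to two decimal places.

60.97°

Sensor diagonal = √(11.33² + 8.04²) = √193.0105 ≈ 13.8928 mm.
Sensor diagonal = √(8.8² + 6.6²) = √121.0000 ≈ 11.0000 mm.
Equal diagonal AOV ⇒ f₂ = f₁ · 11.0000/13.8928 = 9.44 × 0.79178 ≈ 7.4744 mm.
Horizontal AOV on the new format = 2·arctan(8.8 / (2 × 7.4744)) = 2·arctan(0.58868) ≈ 60.9688°.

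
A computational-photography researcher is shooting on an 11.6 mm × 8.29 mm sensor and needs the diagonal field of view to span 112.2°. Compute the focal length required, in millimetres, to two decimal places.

Sensor diagonal = √(11.6² + 8.29²) = √203.2841 ≈ 14.2578 mm.
From α = 2·arctan(d/2f) we get f = d / (2·tan(α/2)).
With d = 14.2578 mm and α/2 = 56.1°, tan(α/2) ≈ 1.48816, so f ≈ 14.2578 / 2.97631 ≈ 4.7904 mm.

4.79 mm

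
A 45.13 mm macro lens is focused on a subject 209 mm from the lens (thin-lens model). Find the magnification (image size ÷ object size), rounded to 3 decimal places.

0.275×

Thin lens: 1/f = 1/dₒ + 1/dᵢ → 1/dᵢ = 1/45.13 − 1/209 = 0.0173735 mm⁻¹, so dᵢ ≈ 57.5589 mm.
Magnification m = dᵢ/dₒ = 57.5589/209 ≈ 0.27540.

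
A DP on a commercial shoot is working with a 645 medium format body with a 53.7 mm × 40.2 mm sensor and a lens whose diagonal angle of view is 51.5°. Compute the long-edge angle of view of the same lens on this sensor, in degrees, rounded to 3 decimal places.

Sensor diagonal = √(53.7² + 40.2²) = √4499.7300 ≈ 67.0800 mm.
From the diagonal AOV: f = 67.0800 / (2·tan(25.75°)) = 67.0800 / 0.96469 ≈ 69.5356 mm.
Long-edge AOV = 2·arctan(53.7 / (2 × 69.5356)) = 2·arctan(0.38613) ≈ 42.2264°.

42.226°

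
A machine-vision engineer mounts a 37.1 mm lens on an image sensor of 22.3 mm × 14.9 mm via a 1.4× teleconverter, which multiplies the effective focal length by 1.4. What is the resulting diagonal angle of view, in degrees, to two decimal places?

28.95°

Effective focal length f = 37.1 × 1.4 = 51.94 mm.
Sensor diagonal = √(22.3² + 14.9²) = √719.3000 ≈ 26.8198 mm.
α = 2·arctan(26.820 / (2 × 51.94)) = 2·arctan(0.25818) ≈ 28.9530°.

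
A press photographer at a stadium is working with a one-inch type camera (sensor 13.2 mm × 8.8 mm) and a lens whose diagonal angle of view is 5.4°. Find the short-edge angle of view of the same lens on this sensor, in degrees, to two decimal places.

Sensor diagonal = √(13.2² + 8.8²) = √251.6800 ≈ 15.8644 mm.
From the diagonal AOV: f = 15.8644 / (2·tan(2.7°)) = 15.8644 / 0.09432 ≈ 168.2022 mm.
Short-edge AOV = 2·arctan(8.8 / (2 × 168.2022)) = 2·arctan(0.02616) ≈ 2.9969°.

3.00°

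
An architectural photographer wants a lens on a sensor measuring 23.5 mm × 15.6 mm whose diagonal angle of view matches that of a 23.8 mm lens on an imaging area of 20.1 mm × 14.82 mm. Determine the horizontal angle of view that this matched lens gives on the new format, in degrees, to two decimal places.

Sensor diagonal = √(20.1² + 14.82²) = √623.6424 ≈ 24.9728 mm.
Sensor diagonal = √(23.5² + 15.6²) = √795.6100 ≈ 28.2066 mm.
Equal diagonal AOV ⇒ f₂ = f₁ · 28.2066/24.9728 = 23.8 × 1.12949 ≈ 26.8819 mm.
Horizontal AOV on the new format = 2·arctan(23.5 / (2 × 26.8819)) = 2·arctan(0.43710) ≈ 47.2201°.

47.22°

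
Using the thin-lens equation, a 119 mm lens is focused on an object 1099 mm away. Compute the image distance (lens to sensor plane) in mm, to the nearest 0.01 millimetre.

1/dᵢ = 1/f − 1/dₒ = 1/119 − 1/1099 = 0.0074934 mm⁻¹.
dᵢ = 1/0.0074934 ≈ 133.4500 mm.

133.45 mm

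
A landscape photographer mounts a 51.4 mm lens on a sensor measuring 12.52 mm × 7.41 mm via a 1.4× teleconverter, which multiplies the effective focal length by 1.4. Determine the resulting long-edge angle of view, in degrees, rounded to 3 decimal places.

9.944°

Effective focal length f = 51.4 × 1.4 = 71.96 mm.
α = 2·arctan(12.52 / (2 × 71.96)) = 2·arctan(0.08699) ≈ 9.9436°.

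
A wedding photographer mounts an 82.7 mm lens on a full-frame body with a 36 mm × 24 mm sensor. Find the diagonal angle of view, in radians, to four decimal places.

0.5117 rad

Sensor diagonal = √(36² + 24²) = √1872.0000 ≈ 43.2666 mm.
Angle of view α = 2·arctan(d/2f) with d = 43.2666 mm and f = 82.7 mm.
d/2f = 0.26159; arctan(0.26159) ≈ 0.2559 rad, so α ≈ 0.5117 rad.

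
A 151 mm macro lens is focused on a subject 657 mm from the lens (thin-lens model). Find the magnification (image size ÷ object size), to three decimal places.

Thin lens: 1/f = 1/dₒ + 1/dᵢ → 1/dᵢ = 1/151 − 1/657 = 0.0051004 mm⁻¹, so dᵢ ≈ 196.0613 mm.
Magnification m = dᵢ/dₒ = 196.0613/657 ≈ 0.29842.

0.298×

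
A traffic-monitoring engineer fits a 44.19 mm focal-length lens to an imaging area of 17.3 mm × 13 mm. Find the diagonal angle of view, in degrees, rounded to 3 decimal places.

Sensor diagonal = √(17.3² + 13²) = √468.2900 ≈ 21.6400 mm.
Angle of view α = 2·arctan(d/2f) with d = 21.6400 mm and f = 44.19 mm.
d/2f = 0.24485; arctan(0.24485) ≈ 13.7583°, so α ≈ 27.5166°.

27.517°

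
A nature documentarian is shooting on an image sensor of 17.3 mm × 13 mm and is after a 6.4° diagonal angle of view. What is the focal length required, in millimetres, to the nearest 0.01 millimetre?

193.53 mm

Sensor diagonal = √(17.3² + 13²) = √468.2900 ≈ 21.6400 mm.
From α = 2·arctan(d/2f) we get f = d / (2·tan(α/2)).
With d = 21.6400 mm and α/2 = 3.2°, tan(α/2) ≈ 0.05591, so f ≈ 21.6400 / 0.11182 ≈ 193.5300 mm.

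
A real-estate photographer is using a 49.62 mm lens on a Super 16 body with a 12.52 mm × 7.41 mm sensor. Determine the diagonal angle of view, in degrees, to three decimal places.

Sensor diagonal = √(12.52² + 7.41²) = √211.6585 ≈ 14.5485 mm.
Angle of view α = 2·arctan(d/2f) with d = 14.5485 mm and f = 49.62 mm.
d/2f = 0.14660; arctan(0.14660) ≈ 8.3401°, so α ≈ 16.6802°.

16.680°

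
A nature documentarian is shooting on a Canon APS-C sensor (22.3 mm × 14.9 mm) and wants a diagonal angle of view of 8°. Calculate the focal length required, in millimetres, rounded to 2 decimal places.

191.77 mm

Sensor diagonal = √(22.3² + 14.9²) = √719.3000 ≈ 26.8198 mm.
From α = 2·arctan(d/2f) we get f = d / (2·tan(α/2)).
With d = 26.8198 mm and α/2 = 4°, tan(α/2) ≈ 0.06993, so f ≈ 26.8198 / 0.13985 ≈ 191.7703 mm.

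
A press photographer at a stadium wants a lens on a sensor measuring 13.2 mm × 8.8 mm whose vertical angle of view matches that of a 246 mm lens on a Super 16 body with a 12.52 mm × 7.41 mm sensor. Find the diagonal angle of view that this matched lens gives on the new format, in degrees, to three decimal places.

3.111°

Equal vertical AOV ⇒ f₂ = f₁ · 8.8/7.41 = 246 × 1.18758 ≈ 292.1457 mm.
Sensor diagonal = √(13.2² + 8.8²) = √251.6800 ≈ 15.8644 mm.
Diagonal AOV on the new format = 2·arctan(15.8644 / (2 × 292.1457)) = 2·arctan(0.02715) ≈ 3.1106°.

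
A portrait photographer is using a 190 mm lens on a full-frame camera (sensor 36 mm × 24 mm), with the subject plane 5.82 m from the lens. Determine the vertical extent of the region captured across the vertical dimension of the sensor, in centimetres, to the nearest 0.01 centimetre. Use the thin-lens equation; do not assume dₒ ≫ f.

dₒ: 5.82 m = 5820 mm.
Similar triangles through the lens centre give W/dₒ = h/dᵢ; with 1/f = 1/dₒ + 1/dᵢ this gives W = h·(dₒ − f)/f.
W = 24 mm × (5820 − 190) / 190 = 24 × 29.6316 ≈ 711.158 mm = 71.1158 cm.

71.12 cm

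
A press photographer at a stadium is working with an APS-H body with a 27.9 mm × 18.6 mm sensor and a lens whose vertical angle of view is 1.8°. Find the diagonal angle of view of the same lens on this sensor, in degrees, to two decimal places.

From the vertical AOV: f = 18.6 / (2·tan(0.9°)) = 18.6 / 0.03142 ≈ 592.0077 mm.
Sensor diagonal = √(27.9² + 18.6²) = √1124.3700 ≈ 33.5316 mm.
Diagonal AOV = 2·arctan(33.5316 / (2 × 592.0077)) = 2·arctan(0.02832) ≈ 3.2444°.

3.24°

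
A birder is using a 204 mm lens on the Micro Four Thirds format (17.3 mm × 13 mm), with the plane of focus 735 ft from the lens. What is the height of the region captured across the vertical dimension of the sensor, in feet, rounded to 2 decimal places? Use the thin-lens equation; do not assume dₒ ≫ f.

46.80 ft

dₒ: 735 ft × 304.8 mm/ft = 224027.99 mm.
Similar triangles through the lens centre give W/dₒ = h/dᵢ; with 1/f = 1/dₒ + 1/dᵢ this gives W = h·(dₒ − f)/f.
W = 13 mm × (224028 − 204) / 204 = 13 × 1097.1764 ≈ 14263.294 mm = 14263.294/304.8 ft = 46.7956 ft.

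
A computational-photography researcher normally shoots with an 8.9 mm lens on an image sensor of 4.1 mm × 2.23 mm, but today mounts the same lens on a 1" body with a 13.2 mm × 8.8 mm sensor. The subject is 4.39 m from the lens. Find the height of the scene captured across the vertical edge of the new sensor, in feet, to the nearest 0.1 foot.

14.2 ft

The focal length stays 8.9 mm; the relevant sensor dimension is now h = 8.8 mm. Object distance dₒ = 4.39 m = 4390 mm.
Thin-lens field height W = h·(dₒ − f)/f = 8.8 × (4390 − 8.9)/8.9 ≈ 4331.874 mm = 4331.874/304.8 ft = 14.2122 ft.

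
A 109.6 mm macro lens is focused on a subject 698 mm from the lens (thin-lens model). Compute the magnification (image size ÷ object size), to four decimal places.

Thin lens: 1/f = 1/dₒ + 1/dᵢ → 1/dᵢ = 1/109.6 − 1/698 = 0.0076914 mm⁻¹, so dᵢ ≈ 130.0150 mm.
Magnification m = dᵢ/dₒ = 130.0150/698 ≈ 0.18627.

0.1863×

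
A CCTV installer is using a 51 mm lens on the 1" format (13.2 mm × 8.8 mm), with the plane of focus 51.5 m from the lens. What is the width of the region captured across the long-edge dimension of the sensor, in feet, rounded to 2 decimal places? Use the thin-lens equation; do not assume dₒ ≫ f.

dₒ: 51.5 m = 51500 mm.
Similar triangles through the lens centre give W/dₒ = w/dᵢ; with 1/f = 1/dₒ + 1/dᵢ this gives W = w·(dₒ − f)/f.
W = 13.2 mm × (51500 − 51) / 51 = 13.2 × 1008.8039 ≈ 13316.212 mm = 13316.212/304.8 ft = 43.6884 ft.

43.69 ft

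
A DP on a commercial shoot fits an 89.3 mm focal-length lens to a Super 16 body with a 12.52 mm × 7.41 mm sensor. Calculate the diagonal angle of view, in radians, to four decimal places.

Sensor diagonal = √(12.52² + 7.41²) = √211.6585 ≈ 14.5485 mm.
Angle of view α = 2·arctan(d/2f) with d = 14.5485 mm and f = 89.3 mm.
d/2f = 0.08146; arctan(0.08146) ≈ 0.0813 rad, so α ≈ 0.1626 rad.

0.1626 rad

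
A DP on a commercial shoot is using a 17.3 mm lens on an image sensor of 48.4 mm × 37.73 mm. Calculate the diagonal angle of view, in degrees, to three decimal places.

121.171°

Sensor diagonal = √(48.4² + 37.73²) = √3766.1129 ≈ 61.3687 mm.
Angle of view α = 2·arctan(d/2f) with d = 61.3687 mm and f = 17.3 mm.
d/2f = 1.77366; arctan(1.77366) ≈ 60.5855°, so α ≈ 121.1709°.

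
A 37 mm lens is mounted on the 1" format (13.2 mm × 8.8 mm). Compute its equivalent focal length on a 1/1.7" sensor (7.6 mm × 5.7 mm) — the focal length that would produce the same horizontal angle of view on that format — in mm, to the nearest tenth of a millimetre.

Equal angle of view means equal width/f ratio, so f₂ = f₁ · (width₂/width₁) = 37 × 7.6/13.2.
f₂ = 37 × 0.57576 ≈ 21.303 mm.

21.3 mm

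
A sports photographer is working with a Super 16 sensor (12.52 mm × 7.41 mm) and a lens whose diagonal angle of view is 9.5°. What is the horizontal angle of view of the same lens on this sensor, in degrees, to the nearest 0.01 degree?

Sensor diagonal = √(12.52² + 7.41²) = √211.6585 ≈ 14.5485 mm.
From the diagonal AOV: f = 14.5485 / (2·tan(4.75°)) = 14.5485 / 0.16619 ≈ 87.5428 mm.
Horizontal AOV = 2·arctan(12.52 / (2 × 87.5428)) = 2·arctan(0.07151) ≈ 8.1803°.

8.18°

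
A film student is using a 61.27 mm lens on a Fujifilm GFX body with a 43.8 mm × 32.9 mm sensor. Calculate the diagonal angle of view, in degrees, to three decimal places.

Sensor diagonal = √(43.8² + 32.9²) = √3000.8500 ≈ 54.7800 mm.
Angle of view α = 2·arctan(d/2f) with d = 54.7800 mm and f = 61.27 mm.
d/2f = 0.44704; arctan(0.44704) ≈ 24.0864°, so α ≈ 48.1729°.

48.173°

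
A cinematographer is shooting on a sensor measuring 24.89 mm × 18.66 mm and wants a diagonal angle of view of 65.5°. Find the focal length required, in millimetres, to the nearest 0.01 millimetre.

24.18 mm

Sensor diagonal = √(24.89² + 18.66²) = √967.7077 ≈ 31.1080 mm.
From α = 2·arctan(d/2f) we get f = d / (2·tan(α/2)).
With d = 31.1080 mm and α/2 = 32.75°, tan(α/2) ≈ 0.64322, so f ≈ 31.1080 / 1.28644 ≈ 24.1814 mm.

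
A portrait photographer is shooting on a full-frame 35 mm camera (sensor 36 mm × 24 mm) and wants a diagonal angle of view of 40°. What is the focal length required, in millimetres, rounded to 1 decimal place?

59.4 mm

Sensor diagonal = √(36² + 24²) = √1872.0000 ≈ 43.2666 mm.
From α = 2·arctan(d/2f) we get f = d / (2·tan(α/2)).
With d = 43.2666 mm and α/2 = 20°, tan(α/2) ≈ 0.36397, so f ≈ 43.2666 / 0.72794 ≈ 59.4370 mm.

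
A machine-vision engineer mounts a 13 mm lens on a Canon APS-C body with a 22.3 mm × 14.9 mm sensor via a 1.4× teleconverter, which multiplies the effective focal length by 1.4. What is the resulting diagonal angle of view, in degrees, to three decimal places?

72.766°

Effective focal length f = 13 × 1.4 = 18.2 mm.
Sensor diagonal = √(22.3² + 14.9²) = √719.3000 ≈ 26.8198 mm.
α = 2·arctan(26.820 / (2 × 18.2)) = 2·arctan(0.73681) ≈ 72.7661°.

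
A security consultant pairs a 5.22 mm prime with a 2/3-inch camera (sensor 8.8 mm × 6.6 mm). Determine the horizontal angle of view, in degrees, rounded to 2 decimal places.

Angle of view α = 2·arctan(w/2f) with w = 8.8 mm and f = 5.22 mm.
w/2f = 0.84291; arctan(0.84291) ≈ 40.1279°, so α ≈ 80.2559°.

80.26°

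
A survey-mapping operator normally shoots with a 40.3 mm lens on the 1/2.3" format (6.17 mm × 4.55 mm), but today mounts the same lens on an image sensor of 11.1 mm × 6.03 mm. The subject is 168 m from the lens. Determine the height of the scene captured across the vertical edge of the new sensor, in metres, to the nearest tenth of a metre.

25.1 m

The focal length stays 40.3 mm; the relevant sensor dimension is now h = 6.03 mm. Object distance dₒ = 168 m = 168000 mm.
Thin-lens field height W = h·(dₒ − f)/f = 6.03 × (168000 − 40.3)/40.3 ≈ 25131.439 mm = 25.1314 m.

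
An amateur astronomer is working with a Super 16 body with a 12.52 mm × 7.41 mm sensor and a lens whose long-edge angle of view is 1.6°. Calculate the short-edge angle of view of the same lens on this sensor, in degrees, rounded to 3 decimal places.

0.947°

From the long-edge AOV: f = 12.52 / (2·tan(0.8°)) = 12.52 / 0.02793 ≈ 448.3103 mm.
Short-edge AOV = 2·arctan(7.41 / (2 × 448.3103)) = 2·arctan(0.00826) ≈ 0.9470°.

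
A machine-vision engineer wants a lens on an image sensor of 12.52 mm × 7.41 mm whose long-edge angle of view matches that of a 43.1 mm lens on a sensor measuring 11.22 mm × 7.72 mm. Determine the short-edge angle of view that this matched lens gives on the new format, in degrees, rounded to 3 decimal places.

8.810°

Equal long-edge AOV ⇒ f₂ = f₁ · 12.52/11.22 = 43.1 × 1.11586 ≈ 48.0938 mm.
Short-edge AOV on the new format = 2·arctan(7.41 / (2 × 48.0938)) = 2·arctan(0.07704) ≈ 8.8104°.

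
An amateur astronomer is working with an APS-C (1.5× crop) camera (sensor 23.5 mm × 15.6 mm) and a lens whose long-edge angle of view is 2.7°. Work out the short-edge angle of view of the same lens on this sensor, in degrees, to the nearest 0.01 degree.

From the long-edge AOV: f = 23.5 / (2·tan(1.35°)) = 23.5 / 0.04713 ≈ 498.5932 mm.
Short-edge AOV = 2·arctan(15.6 / (2 × 498.5932)) = 2·arctan(0.01564) ≈ 1.7925°.

1.79°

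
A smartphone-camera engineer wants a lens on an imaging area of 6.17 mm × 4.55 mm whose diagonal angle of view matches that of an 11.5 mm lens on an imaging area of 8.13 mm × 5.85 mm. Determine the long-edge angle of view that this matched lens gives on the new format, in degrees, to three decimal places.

Sensor diagonal = √(8.13² + 5.85²) = √100.3194 ≈ 10.0160 mm.
Sensor diagonal = √(6.17² + 4.55²) = √58.7714 ≈ 7.6663 mm.
Equal diagonal AOV ⇒ f₂ = f₁ · 7.6663/10.0160 = 11.5 × 0.76540 ≈ 8.8021 mm.
Long-edge AOV on the new format = 2·arctan(6.17 / (2 × 8.8021)) = 2·arctan(0.35048) ≈ 38.6294°.

38.629°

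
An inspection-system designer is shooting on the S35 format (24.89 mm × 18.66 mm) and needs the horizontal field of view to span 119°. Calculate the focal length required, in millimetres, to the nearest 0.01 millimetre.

From α = 2·arctan(w/2f) we get f = w / (2·tan(α/2)).
With w = 24.89 mm and α/2 = 59.5°, tan(α/2) ≈ 1.69766, so f ≈ 24.89 / 3.39533 ≈ 7.3307 mm.

7.33 mm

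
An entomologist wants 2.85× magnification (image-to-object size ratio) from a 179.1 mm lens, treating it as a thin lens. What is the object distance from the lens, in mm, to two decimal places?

With m = dᵢ/dₒ and 1/f = 1/dₒ + 1/dᵢ, substituting dᵢ = m·dₒ gives 1/f = (1 + 1/m)/dₒ, hence dₒ = f·(1 + 1/m).
dₒ = 179.1 × (1 + 1/2.85) = 179.1 × 1.35088 ≈ 241.942 mm.

241.94 mm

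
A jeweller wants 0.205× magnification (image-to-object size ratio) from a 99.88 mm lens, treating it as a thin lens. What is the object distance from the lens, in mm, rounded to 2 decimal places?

587.10 mm

With m = dᵢ/dₒ and 1/f = 1/dₒ + 1/dᵢ, substituting dᵢ = m·dₒ gives 1/f = (1 + 1/m)/dₒ, hence dₒ = f·(1 + 1/m).
dₒ = 99.88 × (1 + 1/0.205) = 99.88 × 5.87805 ≈ 587.100 mm.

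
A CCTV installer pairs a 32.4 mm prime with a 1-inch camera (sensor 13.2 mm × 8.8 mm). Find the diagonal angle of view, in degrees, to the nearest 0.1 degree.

27.5°

Sensor diagonal = √(13.2² + 8.8²) = √251.6800 ≈ 15.8644 mm.
Angle of view α = 2·arctan(d/2f) with d = 15.8644 mm and f = 32.4 mm.
d/2f = 0.24482; arctan(0.24482) ≈ 13.7566°, so α ≈ 27.5133°.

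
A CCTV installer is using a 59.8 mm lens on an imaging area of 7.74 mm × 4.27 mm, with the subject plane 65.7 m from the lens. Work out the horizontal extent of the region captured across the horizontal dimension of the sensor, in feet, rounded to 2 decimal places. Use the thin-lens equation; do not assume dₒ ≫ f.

27.87 ft

dₒ: 65.7 m = 65700 mm.
Similar triangles through the lens centre give W/dₒ = w/dᵢ; with 1/f = 1/dₒ + 1/dᵢ this gives W = w·(dₒ − f)/f.
W = 7.74 mm × (65700 − 59.8) / 59.8 = 7.74 × 1097.6622 ≈ 8495.905 mm = 8495.905/304.8 ft = 27.8737 ft.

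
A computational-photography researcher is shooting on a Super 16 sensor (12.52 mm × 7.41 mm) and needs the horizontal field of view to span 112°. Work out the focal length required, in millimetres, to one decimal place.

From α = 2·arctan(w/2f) we get f = w / (2·tan(α/2)).
With w = 12.52 mm and α/2 = 56°, tan(α/2) ≈ 1.48256, so f ≈ 12.52 / 2.96512 ≈ 4.2224 mm.

4.2 mm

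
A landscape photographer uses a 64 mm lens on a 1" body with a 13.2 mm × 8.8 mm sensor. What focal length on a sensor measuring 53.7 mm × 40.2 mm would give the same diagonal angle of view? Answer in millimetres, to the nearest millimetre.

Sensor diagonal = √(13.2² + 8.8²) = √251.6800 ≈ 15.8644 mm.
Sensor diagonal = √(53.7² + 40.2²) = √4499.7300 ≈ 67.0800 mm.
Equal angle of view means equal diagonal/f ratio, so f₂ = f₁ · (diagonal₂/diagonal₁) = 64 × 67.0800/15.8644.
f₂ = 64 × 4.22833 ≈ 270.613 mm.

271 mm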